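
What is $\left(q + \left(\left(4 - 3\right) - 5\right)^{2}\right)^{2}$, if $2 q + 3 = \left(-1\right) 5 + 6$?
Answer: $225$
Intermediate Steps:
$q = -1$ ($q = - \frac{3}{2} + \frac{\left(-1\right) 5 + 6}{2} = - \frac{3}{2} + \frac{-5 + 6}{2} = - \frac{3}{2} + \frac{1}{2} \cdot 1 = - \frac{3}{2} + \frac{1}{2} = -1$)
$\left(q + \left(\left(4 - 3\right) - 5\right)^{2}\right)^{2} = \left(-1 + \left(\left(4 - 3\right) - 5\right)^{2}\right)^{2} = \left(-1 + \left(1 - 5\right)^{2}\right)^{2} = \left(-1 + \left(-4\right)^{2}\right)^{2} = \left(-1 + 16\right)^{2} = 15^{2} = 225$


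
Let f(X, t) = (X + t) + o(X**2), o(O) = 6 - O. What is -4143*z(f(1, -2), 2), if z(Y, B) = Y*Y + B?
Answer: -74574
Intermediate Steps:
f(X, t) = 6 + X + t - X**2 (f(X, t) = (X + t) + (6 - X**2) = 6 + X + t - X**2)
z(Y, B) = B + Y**2 (z(Y, B) = Y**2 + B = B + Y**2)
-4143*z(f(1, -2), 2) = -4143*(2 + (6 + 1 - 2 - 1*1**2)**2) = -4143*(2 + (6 + 1 - 2 - 1*1)**2) = -4143*(2 + (6 + 1 - 2 - 1)**2) = -4143*(2 + 4**2) = -4143*(2 + 16) = -4143*18 = -74574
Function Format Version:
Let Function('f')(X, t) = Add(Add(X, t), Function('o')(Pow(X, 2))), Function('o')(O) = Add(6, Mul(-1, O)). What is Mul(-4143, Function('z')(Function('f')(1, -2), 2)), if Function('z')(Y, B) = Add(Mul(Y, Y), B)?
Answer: -74574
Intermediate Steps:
Function('f')(X, t) = Add(6, X, t, Mul(-1, Pow(X, 2))) (Function('f')(X, t) = Add(Add(X, t), Add(6, Mul(-1, Pow(X, 2)))) = Add(6, X, t, Mul(-1, Pow(X, 2))))
Function('z')(Y, B) = Add(B, Pow(Y, 2)) (Function('z')(Y, B) = Add(Pow(Y, 2), B) = Add(B, Pow(Y, 2)))
Mul(-4143, Function('z')(Function('f')(1, -2), 2)) = Mul(-4143, Add(2, Pow(Add(6, 1, -2, Mul(-1, Pow(1, 2))), 2))) = Mul(-4143, Add(2, Pow(Add(6, 1, -2, Mul(-1, 1)), 2))) = Mul(-4143, Add(2, Pow(Add(6, 1, -2, -1), 2))) = Mul(-4143, Add(2, Pow(4, 2))) = Mul(-4143, Add(2, 16)) = Mul(-4143, 18) = -74574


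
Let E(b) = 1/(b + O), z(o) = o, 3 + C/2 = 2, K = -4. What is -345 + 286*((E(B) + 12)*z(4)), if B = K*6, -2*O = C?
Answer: 306665/23 ≈ 13333.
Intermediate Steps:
C = -2 (C = -6 + 2*2 = -6 + 4 = -2)
O = 1 (O = -½*(-2) = 1)
B = -24 (B = -4*6 = -24)
E(b) = 1/(1 + b) (E(b) = 1/(b + 1) = 1/(1 + b))
-345 + 286*((E(B) + 12)*z(4)) = -345 + 286*((1/(1 - 24) + 12)*4) = -345 + 286*((1/(-23) + 12)*4) = -345 + 286*((-1/23 + 12)*4) = -345 + 286*((275/23)*4) = -345 + 286*(1100/23) = -345 + 314600/23 = 306665/23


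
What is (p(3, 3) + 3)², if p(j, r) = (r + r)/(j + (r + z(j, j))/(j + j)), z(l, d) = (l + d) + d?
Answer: 441/25 ≈ 17.640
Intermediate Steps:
z(l, d) = l + 2*d (z(l, d) = (d + l) + d = l + 2*d)
p(j, r) = 2*r/(j + (r + 3*j)/(2*j)) (p(j, r) = (r + r)/(j + (r + (j + 2*j))/(j + j)) = (2*r)/(j + (r + 3*j)/((2*j))) = (2*r)/(j + (r + 3*j)*(1/(2*j))) = (2*r)/(j + (r + 3*j)/(2*j)) = 2*r/(j + (r + 3*j)/(2*j)))
(p(3, 3) + 3)² = (4*3*3/(3 + 2*3² + 3*3) + 3)² = (4*3*3/(3 + 2*9 + 9) + 3)² = (4*3*3/(3 + 18 + 9) + 3)² = (4*3*3/30 + 3)² = (4*3*3*(1/30) + 3)² = (6/5 + 3)² = (21/5)² = 441/25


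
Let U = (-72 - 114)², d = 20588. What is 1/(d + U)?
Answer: 1/55184 ≈ 1.8121e-5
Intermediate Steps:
U = 34596 (U = (-186)² = 34596)
1/(d + U) = 1/(20588 + 34596) = 1/55184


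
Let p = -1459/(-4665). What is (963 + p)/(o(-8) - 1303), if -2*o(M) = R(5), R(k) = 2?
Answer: -2246927/3041580 ≈ -0.73874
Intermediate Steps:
o(M) = -1 (o(M) = -½*2 = -1)
p = 1459/4665 (p = -1459*(-1/4665) = 1459/4665 ≈ 0.31275)
(963 + p)/(o(-8) - 1303) = (963 + 1459/4665)/(-1 - 1303) = (4493854/4665)/(-1304) = (4493854/4665)*(-1/1304) = -2246927/3041580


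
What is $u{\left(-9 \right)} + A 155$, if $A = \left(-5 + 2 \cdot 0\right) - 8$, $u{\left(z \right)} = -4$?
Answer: $-2019$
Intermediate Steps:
$A = -13$ ($A = \left(-5 + 0\right) - 8 = -5 - 8 = -13$)
$u{\left(-9 \right)} + A 155 = -4 - 2015 = -2019$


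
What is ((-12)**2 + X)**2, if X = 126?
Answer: 72900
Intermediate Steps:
((-12)**2 + X)**2 = ((-12)**2 + 126)**2 = (144 + 126)**2 = 270**2 = 72900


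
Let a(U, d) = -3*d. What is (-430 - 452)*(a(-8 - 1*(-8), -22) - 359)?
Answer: 258426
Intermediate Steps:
(-430 - 452)*(a(-8 - 1*(-8), -22) - 359) = (-430 - 452)*(-3*(-22) - 359) = -882*(66 - 359) = -882*(-293) = 258426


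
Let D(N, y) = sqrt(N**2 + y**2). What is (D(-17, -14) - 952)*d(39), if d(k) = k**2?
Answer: -1447992 + 1521*sqrt(485) ≈ -1.4145e+6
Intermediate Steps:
(D(-17, -14) - 952)*d(39) = (sqrt((-17)**2 + (-14)**2) - 952)*39**2 = (sqrt(289 + 196) - 952)*1521 = (sqrt(485) - 952)*1521 = (-952 + sqrt(485))*1521 = -1447992 + 1521*sqrt(485)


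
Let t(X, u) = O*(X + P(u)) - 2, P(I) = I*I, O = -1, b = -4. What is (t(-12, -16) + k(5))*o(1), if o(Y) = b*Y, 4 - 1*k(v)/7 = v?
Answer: 1012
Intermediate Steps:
k(v) = 28 - 7*v
P(I) = I**2
o(Y) = -4*Y
t(X, u) = -2 - X - u**2 (t(X, u) = -(X + u**2) - 2 = (-X - u**2) - 2 = -2 - X - u**2)
(t(-12, -16) + k(5))*o(1) = ((-2 - 1*(-12) - 1*(-16)**2) + (28 - 7*5))*(-4*1) = ((-2 + 12 - 1*256) + (28 - 35))*(-4) = ((-2 + 12 - 256) - 7)*(-4) = (-246 - 7)*(-4) = -253*(-4) = 1012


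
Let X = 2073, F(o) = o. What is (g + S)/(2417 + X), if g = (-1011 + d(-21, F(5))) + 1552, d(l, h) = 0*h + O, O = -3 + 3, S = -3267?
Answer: -1363/2245 ≈ -0.60713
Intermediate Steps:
O = 0
d(l, h) = 0 (d(l, h) = 0*h + 0 = 0 + 0 = 0)
g = 541 (g = (-1011 + 0) + 1552 = -1011 + 1552 = 541)
(g + S)/(2417 + X) = (541 - 3267)/(2417 + 2073) = -2726/4490 = -2726*1/4490 = -1363/2245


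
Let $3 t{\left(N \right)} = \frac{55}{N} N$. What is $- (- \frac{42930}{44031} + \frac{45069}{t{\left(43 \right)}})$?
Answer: $- \frac{1983646089}{807235} \approx -2457.3$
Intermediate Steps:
$t{\left(N \right)} = \frac{55}{3}$ ($t{\left(N \right)} = \frac{\frac{55}{N} N}{3} = \frac{1}{3} \cdot 55 = \frac{55}{3}$)
$- (- \frac{42930}{44031} + \frac{45069}{t{\left(43 \right)}}) = - (- \frac{42930}{44031} + \frac{45069}{\frac{55}{3}}) = - (\left(-42930\right) \frac{1}{44031} + 45069 \cdot \frac{3}{55}) = - (- \frac{14310}{14677} + \frac{135207}{55}) = \left(-1\right) \frac{1983646089}{807235} = - \frac{1983646089}{807235}$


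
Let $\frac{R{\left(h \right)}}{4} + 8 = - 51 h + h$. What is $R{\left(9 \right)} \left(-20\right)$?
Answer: $36640$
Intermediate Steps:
$R{\left(h \right)} = -32 - 200 h$ ($R{\left(h \right)} = -32 + 4 \left(- 51 h + h\right) = -32 + 4 \left(- 50 h\right) = -32 - 200 h$)
$R{\left(9 \right)} \left(-20\right) = \left(-32 - 1800\right) \left(-20\right) = \left(-1832\right) \left(-20\right) = 36640$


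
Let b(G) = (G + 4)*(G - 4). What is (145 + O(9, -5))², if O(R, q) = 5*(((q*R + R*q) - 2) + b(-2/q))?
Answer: 3884841/25 ≈ 1.5539e+5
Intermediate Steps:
b(G) = (-4 + G)*(4 + G) (b(G) = (4 + G)*(-4 + G) = (-4 + G)*(4 + G))
O(R, q) = -90 + 20/q² + 10*R*q (O(R, q) = 5*(((q*R + R*q) - 2) + (-16 + (-2/q)²)) = 5*(((R*q + R*q) - 2) + (-16 + 4/q²)) = 5*((2*R*q - 2) + (-16 + 4/q²)) = 5*((-2 + 2*R*q) + (-16 + 4/q²)) = 5*(-18 + 4/q² + 2*R*q) = -90 + 20/q² + 10*R*q)
(145 + O(9, -5))² = (145 + (-90 + 20/(-5)² + 10*9*(-5)))² = (145 + (-90 + 20*(1/25) - 450))² = (145 + (-90 + ⅘ - 450))² = (145 - 2696/5)² = (-1971/5)² = 3884841/25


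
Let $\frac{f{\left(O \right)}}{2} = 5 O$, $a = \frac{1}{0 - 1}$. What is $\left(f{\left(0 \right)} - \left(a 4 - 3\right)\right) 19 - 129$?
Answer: $4$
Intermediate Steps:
$a = -1$ ($a = \frac{1}{-1} = -1$)
$f{\left(O \right)} = 10 O$ ($f{\left(O \right)} = 2 \cdot 5 O = 10 O$)
$\left(f{\left(0 \right)} - \left(a 4 - 3\right)\right) 19 - 129 = \left(10 \cdot 0 - \left(\left(-1\right) 4 - 3\right)\right) 19 - 129 = \left(0 - \left(-4 - 3\right)\right) 19 - 129 = \left(0 - -7\right) 19 - 129 = \left(0 + 7\right) 19 - 129 = 7 \cdot 19 - 129 = 133 - 129 = 4$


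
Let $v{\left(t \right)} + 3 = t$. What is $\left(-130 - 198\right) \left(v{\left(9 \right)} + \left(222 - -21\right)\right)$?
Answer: $-81672$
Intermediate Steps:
$v{\left(t \right)} = -3 + t$
$\left(-130 - 198\right) \left(v{\left(9 \right)} + \left(222 - -21\right)\right) = \left(-130 - 198\right) \left(\left(-3 + 9\right) + \left(222 - -21\right)\right) = - 328 \left(6 + \left(222 + 21\right)\right) = - 328 \left(6 + 243\right) = \left(-328\right) 249 = -81672$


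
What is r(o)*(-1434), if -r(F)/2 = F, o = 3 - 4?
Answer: -2868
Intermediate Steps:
o = -1
r(F) = -2*F
r(o)*(-1434) = -2*(-1)*(-1434) = 2*(-1434) = -2868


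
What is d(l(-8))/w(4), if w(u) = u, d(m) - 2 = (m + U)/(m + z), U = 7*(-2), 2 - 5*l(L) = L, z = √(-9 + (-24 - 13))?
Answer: 19/50 + 3*I*√46/50 ≈ 0.38 + 0.40694*I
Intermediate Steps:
z = I*√46 (z = √(-9 - 37) = √(-46) = I*√46 ≈ 6.7823*I)
l(L) = ⅖ - L/5
U = -14
d(m) = 2 + (-14 + m)/(m + I*√46) (d(m) = 2 + (m - 14)/(m + I*√46) = 2 + (-14 + m)/(m + I*√46))
d(l(-8))/w(4) = ((-14 + 3*(⅖ - ⅕*(-8)) + 2*I*√46)/((⅖ - ⅕*(-8)) + I*√46))/4 = ((-14 + 3*(⅖ + 8/5) + 2*I*√46)/((⅖ + 8/5) + I*√46))*(¼) = ((-14 + 3*2 + 2*I*√46)/(2 + I*√46))*(¼) = ((-14 + 6 + 2*I*√46)/(2 + I*√46))*(¼) = ((-8 + 2*I*√46)/(2 + I*√46))*(¼) = (-8 + 2*I*√46)/(4*(2 + I*√46))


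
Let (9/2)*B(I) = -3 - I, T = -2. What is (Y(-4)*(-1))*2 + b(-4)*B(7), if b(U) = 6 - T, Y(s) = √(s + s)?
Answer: -160/9 - 4*I*√2 ≈ -17.778 - 5.6569*I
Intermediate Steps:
B(I) = -⅔ - 2*I/9 (B(I) = 2*(-3 - I)/9 = -⅔ - 2*I/9)
Y(s) = √2*√s (Y(s) = √(2*s) = √2*√s)
b(U) = 8 (b(U) = 6 - 1*(-2) = 6 + 2 = 8)
(Y(-4)*(-1))*2 + b(-4)*B(7) = ((√2*√(-4))*(-1))*2 + 8*(-⅔ - 2/9*7) = ((√2*(2*I))*(-1))*2 + 8*(-⅔ - 14/9) = ((2*I*√2)*(-1))*2 + 8*(-20/9) = -2*I*√2*2 - 160/9 = -4*I*√2 - 160/9 = -160/9 - 4*I*√2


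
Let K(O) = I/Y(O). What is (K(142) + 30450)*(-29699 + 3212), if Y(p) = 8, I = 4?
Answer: -1613084787/2 ≈ -8.0654e+8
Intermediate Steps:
K(O) = ½ (K(O) = 4/8 = 4*(⅛) = ½)
(K(142) + 30450)*(-29699 + 3212) = (½ + 30450)*(-29699 + 3212) = (60901/2)*(-26487) = -1613084787/2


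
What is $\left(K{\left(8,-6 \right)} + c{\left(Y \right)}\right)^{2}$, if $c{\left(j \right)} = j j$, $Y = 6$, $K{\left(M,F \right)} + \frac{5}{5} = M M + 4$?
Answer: $10609$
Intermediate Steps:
$K{\left(M,F \right)} = 3 + M^{2}$ ($K{\left(M,F \right)} = -1 + \left(M M + 4\right) = -1 + \left(M^{2} + 4\right) = -1 + \left(4 + M^{2}\right) = 3 + M^{2}$)
$c{\left(j \right)} = j^{2}$
$\left(K{\left(8,-6 \right)} + c{\left(Y \right)}\right)^{2} = \left(\left(3 + 8^{2}\right) + 6^{2}\right)^{2} = \left(\left(3 + 64\right) + 36\right)^{2} = \left(67 + 36\right)^{2} = 103^{2} = 10609$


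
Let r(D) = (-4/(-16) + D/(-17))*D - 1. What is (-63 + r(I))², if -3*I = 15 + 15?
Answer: 6056521/1156 ≈ 5239.2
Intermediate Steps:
I = -10 (I = -(15 + 15)/3 = -⅓*30 = -10)
r(D) = -1 + D*(¼ - D/17) (r(D) = (-4*(-1/16) + D*(-1/17))*D - 1 = (¼ - D/17)*D - 1 = D*(¼ - D/17) - 1 = -1 + D*(¼ - D/17))
(-63 + r(I))² = (-63 + (-1 - 1/17*(-10)² + (¼)*(-10)))² = (-63 + (-1 - 1/17*100 - 5/2))² = (-63 + (-1 - 100/17 - 5/2))² = (-63 - 319/34)² = (-2461/34)² = 6056521/1156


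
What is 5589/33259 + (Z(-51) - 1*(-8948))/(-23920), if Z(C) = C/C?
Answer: -163945911/795555280 ≈ -0.20608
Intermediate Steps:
Z(C) = 1
5589/33259 + (Z(-51) - 1*(-8948))/(-23920) = 5589/33259 + (1 - 1*(-8948))/(-23920) = 5589*(1/33259) + (1 + 8948)*(-1/23920) = 5589/33259 + 8949*(-1/23920) = 5589/33259 - 8949/23920 = -163945911/795555280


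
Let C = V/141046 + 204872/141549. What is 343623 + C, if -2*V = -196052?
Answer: 3430224282149314/9982460127 ≈ 3.4363e+5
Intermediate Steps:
V = 98026 (V = -½*(-196052) = 98026)
C = 21385929193/9982460127 (C = 98026/141046 + 204872/141549 = 98026*(1/141046) + 204872*(1/141549) = 49013/70523 + 204872/141549 = 21385929193/9982460127 ≈ 2.1423)
343623 + C = 343623 + 21385929193/9982460127 = 3430224282149314/9982460127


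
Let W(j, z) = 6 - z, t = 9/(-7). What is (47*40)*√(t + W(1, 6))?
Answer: 5640*I*√7/7 ≈ 2131.7*I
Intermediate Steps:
t = -9/7 (t = 9*(-⅐) = -9/7 ≈ -1.2857)
(47*40)*√(t + W(1, 6)) = (47*40)*√(-9/7 + (6 - 1*6)) = 1880*√(-9/7 + (6 - 6)) = 1880*√(-9/7 + 0) = 1880*√(-9/7) = 1880*(3*I*√7/7) = 5640*I*√7/7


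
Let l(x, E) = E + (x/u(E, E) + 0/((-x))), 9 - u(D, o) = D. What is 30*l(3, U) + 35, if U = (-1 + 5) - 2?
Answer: 755/7 ≈ 107.86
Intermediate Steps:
u(D, o) = 9 - D
U = 2 (U = 4 - 2 = 2)
l(x, E) = E + x/(9 - E) (l(x, E) = E + (x/(9 - E) + 0/((-x))) = E + (x/(9 - E) + 0*(-1/x)) = E + (x/(9 - E) + 0) = E + x/(9 - E))
30*l(3, U) + 35 = 30*((-1*3 + 2*(-9 + 2))/(-9 + 2)) + 35 = 30*((-3 + 2*(-7))/(-7)) + 35 = 30*(-(-3 - 14)/7) + 35 = 30*(-⅐*(-17)) + 35 = 30*(17/7) + 35 = 510/7 + 35 = 755/7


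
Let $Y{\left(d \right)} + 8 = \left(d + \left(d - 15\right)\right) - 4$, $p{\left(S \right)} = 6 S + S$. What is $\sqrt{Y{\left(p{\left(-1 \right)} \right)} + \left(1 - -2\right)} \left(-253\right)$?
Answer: $- 253 i \sqrt{38} \approx - 1559.6 i$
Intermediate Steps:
$p{\left(S \right)} = 7 S$
$Y{\left(d \right)} = -27 + 2 d$ ($Y{\left(d \right)} = -8 + \left(\left(d + \left(d - 15\right)\right) - 4\right) = -8 + \left(\left(d + \left(-15 + d\right)\right) - 4\right) = -8 + \left(\left(-15 + 2 d\right) - 4\right) = -8 + \left(-19 + 2 d\right) = -27 + 2 d$)
$\sqrt{Y{\left(p{\left(-1 \right)} \right)} + \left(1 - -2\right)} \left(-253\right) = \sqrt{\left(-27 + 2 \cdot 7 \left(-1\right)\right) + \left(1 - -2\right)} \left(-253\right) = \sqrt{\left(-27 + 2 \left(-7\right)\right) + \left(1 + 2\right)} \left(-253\right) = \sqrt{\left(-27 - 14\right) + 3} \left(-253\right) = \sqrt{-41 + 3} \left(-253\right) = \sqrt{-38} \left(-253\right) = i \sqrt{38} \left(-253\right) = - 253 i \sqrt{38}$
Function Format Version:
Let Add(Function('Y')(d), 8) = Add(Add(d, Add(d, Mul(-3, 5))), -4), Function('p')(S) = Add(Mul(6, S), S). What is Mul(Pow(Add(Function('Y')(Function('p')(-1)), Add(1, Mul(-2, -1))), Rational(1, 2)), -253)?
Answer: Mul(-253, I, Pow(38, Rational(1, 2))) ≈ Mul(-1559.6, I)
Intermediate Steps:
Function('p')(S) = Mul(7, S)
Function('Y')(d) = Add(-27, Mul(2, d)) (Function('Y')(d) = Add(-8, Add(Add(d, Add(d, Mul(-3, 5))), -4)) = Add(-8, Add(Add(d, Add(d, -15)), -4)) = Add(-8, Add(Add(d, Add(-15, d)), -4)) = Add(-8, Add(Add(-15, Mul(2, d)), -4)) = Add(-8, Add(-19, Mul(2, d))) = Add(-27, Mul(2, d)))
Mul(Pow(Add(Function('Y')(Function('p')(-1)), Add(1, Mul(-2, -1))), Rational(1, 2)), -253) = Mul(Pow(Add(Add(-27, Mul(2, Mul(7, -1))), Add(1, Mul(-2, -1))), Rational(1, 2)), -253) = Mul(Pow(Add(Add(-27, Mul(2, -7)), Add(1, 2)), Rational(1, 2)), -253) = Mul(Pow(Add(Add(-27, -14), 3), Rational(1, 2)), -253) = Mul(Pow(Add(-41, 3), Rational(1, 2)), -253) = Mul(Pow(-38, Rational(1, 2)), -253) = Mul(Mul(I, Pow(38, Rational(1, 2))), -253) = Mul(-253, I, Pow(38, Rational(1, 2)))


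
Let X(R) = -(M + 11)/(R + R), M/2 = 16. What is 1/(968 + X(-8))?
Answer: 16/15531 ≈ 0.0010302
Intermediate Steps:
M = 32 (M = 2*16 = 32)
X(R) = -43/(2*R) (X(R) = -(32 + 11)/(R + R) = -43/(2*R))
1/(968 + X(-8)) = 1/(968 - 43/2/(-8)) = 1/(968 - 43/2*(-⅛)) = 1/(968 + 43/16) = 1/(15531/16) = 16/15531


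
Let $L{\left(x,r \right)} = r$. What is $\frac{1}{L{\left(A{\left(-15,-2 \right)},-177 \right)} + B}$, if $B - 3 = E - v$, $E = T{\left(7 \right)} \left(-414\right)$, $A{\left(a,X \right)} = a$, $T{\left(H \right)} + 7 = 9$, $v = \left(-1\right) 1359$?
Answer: $\frac{1}{357} \approx 0.0028011$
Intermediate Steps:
$v = -1359$
$T{\left(H \right)} = 2$ ($T{\left(H \right)} = -7 + 9 = 2$)
$E = -828$ ($E = 2 \left(-414\right) = -828$)
$B = 534$ ($B = 3 - -531 = 3 + \left(-828 + 1359\right) = 3 + 531 = 534$)
$\frac{1}{L{\left(A{\left(-15,-2 \right)},-177 \right)} + B} = \frac{1}{-177 + 534} = \frac{1}{357}$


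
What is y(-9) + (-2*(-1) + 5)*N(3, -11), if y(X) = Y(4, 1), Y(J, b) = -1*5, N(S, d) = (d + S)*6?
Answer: -341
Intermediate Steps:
N(S, d) = 6*S + 6*d (N(S, d) = (S + d)*6 = 6*S + 6*d)
Y(J, b) = -5
y(X) = -5
y(-9) + (-2*(-1) + 5)*N(3, -11) = -5 + (-2*(-1) + 5)*(6*3 + 6*(-11)) = -5 + (2 + 5)*(18 - 66) = -5 + 7*(-48) = -5 - 336 = -341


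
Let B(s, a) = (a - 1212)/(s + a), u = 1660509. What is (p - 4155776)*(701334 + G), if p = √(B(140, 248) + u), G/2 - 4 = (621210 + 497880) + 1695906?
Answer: -26311605885184 + 12662668*√3905926451/97 ≈ -2.6303e+13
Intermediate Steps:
B(s, a) = (-1212 + a)/(a + s)
G = 5630000 (G = 8 + 2*((621210 + 497880) + 1695906) = 8 + 2*(1119090 + 1695906) = 8 + 2*2814996 = 8 + 5629992 = 5630000)
p = 2*√3905926451/97 (p = √((-1212 + 248)/(248 + 140) + 1660509) = √(-964/388 + 1660509) = √((1/388)*(-964) + 1660509) = √(-241/97 + 1660509) = √(161069132/97) = 2*√3905926451/97 ≈ 1288.6)
(p - 4155776)*(701334 + G) = (2*√3905926451/97 - 4155776)*(701334 + 5630000) = (-4155776 + 2*√3905926451/97)*6331334 = -26311605885184 + 12662668*√3905926451/97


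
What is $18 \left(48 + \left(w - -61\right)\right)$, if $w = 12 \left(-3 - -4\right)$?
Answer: $2178$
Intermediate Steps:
$w = 12$ ($w = 12 \left(-3 + 4\right) = 12 \cdot 1 = 12$)
$18 \left(48 + \left(w - -61\right)\right) = 18 \left(48 + \left(12 - -61\right)\right) = 18 \left(48 + \left(12 + 61\right)\right) = 18 \left(48 + 73\right) = 18 \cdot 121 = 2178$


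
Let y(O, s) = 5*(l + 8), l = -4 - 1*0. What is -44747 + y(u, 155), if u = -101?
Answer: -44727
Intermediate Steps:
l = -4 (l = -4 + 0 = -4)
y(O, s) = 20 (y(O, s) = 5*(-4 + 8) = 5*4 = 20)
-44747 + y(u, 155) = -44747 + 20 = -44727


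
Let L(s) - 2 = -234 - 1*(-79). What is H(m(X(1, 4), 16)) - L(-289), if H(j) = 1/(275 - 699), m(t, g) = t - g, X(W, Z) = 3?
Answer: 64871/424 ≈ 153.00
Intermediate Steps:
L(s) = -153 (L(s) = 2 + (-234 - 1*(-79)) = 2 + (-234 + 79) = 2 - 155 = -153)
H(j) = -1/424 (H(j) = 1/(-424) = -1/424)
H(m(X(1, 4), 16)) - L(-289) = -1/424 - 1*(-153) = -1/424 + 153 = 64871/424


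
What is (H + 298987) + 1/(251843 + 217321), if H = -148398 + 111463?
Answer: 122945364529/469164 ≈ 2.6205e+5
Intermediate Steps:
H = -36935
(H + 298987) + 1/(251843 + 217321) = (-36935 + 298987) + 1/(251843 + 217321) = 262052 + 1/469164 = 122945364529/469164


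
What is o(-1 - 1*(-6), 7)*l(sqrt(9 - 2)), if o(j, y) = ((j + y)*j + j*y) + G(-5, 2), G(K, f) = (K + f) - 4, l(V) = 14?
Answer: 1232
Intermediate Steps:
G(K, f) = -4 + K + f
o(j, y) = -7 + j*y + j*(j + y) (o(j, y) = ((j + y)*j + j*y) + (-4 - 5 + 2) = (j*(j + y) + j*y) - 7 = (j*y + j*(j + y)) - 7 = -7 + j*y + j*(j + y))
o(-1 - 1*(-6), 7)*l(sqrt(9 - 2)) = (-7 + (-1 - 1*(-6))**2 + 2*(-1 - 1*(-6))*7)*14 = (-7 + (-1 + 6)**2 + 2*(-1 + 6)*7)*14 = (-7 + 5**2 + 2*5*7)*14 = (-7 + 25 + 70)*14 = 88*14 = 1232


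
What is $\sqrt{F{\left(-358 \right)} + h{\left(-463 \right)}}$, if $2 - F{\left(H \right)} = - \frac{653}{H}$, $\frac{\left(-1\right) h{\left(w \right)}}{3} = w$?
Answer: $\frac{5 \sqrt{7121694}}{358} \approx 37.272$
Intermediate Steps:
$h{\left(w \right)} = - 3 w$
$F{\left(H \right)} = 2 + \frac{653}{H}$ ($F{\left(H \right)} = 2 - - \frac{653}{H} = 2 + \frac{653}{H}$)
$\sqrt{F{\left(-358 \right)} + h{\left(-463 \right)}} = \sqrt{\left(2 + \frac{653}{-358}\right) - -1389} = \sqrt{\left(2 + 653 \left(- \frac{1}{358}\right)\right) + 1389} = \sqrt{\left(2 - \frac{653}{358}\right) + 1389} = \sqrt{\frac{63}{358} + 1389} = \sqrt{\frac{497325}{358}} = \frac{5 \sqrt{7121694}}{358}$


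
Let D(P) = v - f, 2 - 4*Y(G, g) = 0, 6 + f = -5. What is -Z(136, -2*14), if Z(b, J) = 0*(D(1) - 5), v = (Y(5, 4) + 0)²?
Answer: 0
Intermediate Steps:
f = -11 (f = -6 - 5 = -11)
Y(G, g) = ½ (Y(G, g) = ½ - ¼*0 = ½ + 0 = ½)
v = ¼ (v = (½ + 0)² = (½)² = ¼ ≈ 0.25000)
D(P) = 45/4 (D(P) = ¼ - 1*(-11) = ¼ + 11 = 45/4)
Z(b, J) = 0 (Z(b, J) = 0*(45/4 - 5) = 0*(25/4) = 0)
-Z(136, -2*14) = -1*0 = 0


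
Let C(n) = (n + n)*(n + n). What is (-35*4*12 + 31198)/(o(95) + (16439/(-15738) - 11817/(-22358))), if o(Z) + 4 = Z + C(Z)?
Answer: 2596626170418/3183588246437 ≈ 0.81563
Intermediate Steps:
C(n) = 4*n**2 (C(n) = (2*n)*(2*n) = 4*n**2)
o(Z) = -4 + Z + 4*Z**2 (o(Z) = -4 + (Z + 4*Z**2) = -4 + Z + 4*Z**2)
(-35*4*12 + 31198)/(o(95) + (16439/(-15738) - 11817/(-22358))) = (-35*4*12 + 31198)/((-4 + 95 + 4*95**2) + (16439/(-15738) - 11817/(-22358))) = (-140*12 + 31198)/((-4 + 95 + 4*9025) + (16439*(-1/15738) - 11817*(-1/22358))) = (-1680 + 31198)/((-4 + 95 + 36100) + (-16439/15738 + 11817/22358)) = 29518/(36191 - 45391804/87967551) = 29518/(3183588246437/87967551) = 29518*(87967551/3183588246437) = 2596626170418/3183588246437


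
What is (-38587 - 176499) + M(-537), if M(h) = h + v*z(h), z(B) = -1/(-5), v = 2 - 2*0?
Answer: -1078113/5 ≈ -2.1562e+5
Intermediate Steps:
v = 2 (v = 2 + 0 = 2)
z(B) = ⅕ (z(B) = -1*(-⅕) = ⅕)
M(h) = ⅖ + h (M(h) = h + 2*(⅕) = h + ⅖ = ⅖ + h)
(-38587 - 176499) + M(-537) = (-38587 - 176499) + (⅖ - 537) = -215086 - 2683/5 = -1078113/5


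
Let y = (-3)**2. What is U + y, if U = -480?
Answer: -471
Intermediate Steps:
y = 9
U + y = -480 + 9 = -471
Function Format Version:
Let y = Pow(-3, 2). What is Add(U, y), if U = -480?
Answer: -471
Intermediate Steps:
y = 9
Add(U, y) = Add(-480, 9) = -471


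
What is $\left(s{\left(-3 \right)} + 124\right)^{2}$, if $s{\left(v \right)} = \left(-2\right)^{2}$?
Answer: $16384$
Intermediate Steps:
$s{\left(v \right)} = 4$
$\left(s{\left(-3 \right)} + 124\right)^{2} = \left(4 + 124\right)^{2} = 128^{2} = 16384$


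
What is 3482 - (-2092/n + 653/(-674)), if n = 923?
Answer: 2168171891/622102 ≈ 3485.2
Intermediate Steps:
3482 - (-2092/n + 653/(-674)) = 3482 - (-2092/923 + 653/(-674)) = 3482 - (-2092*1/923 + 653*(-1/674)) = 3482 - (-2092/923 - 653/674) = 3482 - 1*(-2012727/622102) = 3482 + 2012727/622102 = 2168171891/622102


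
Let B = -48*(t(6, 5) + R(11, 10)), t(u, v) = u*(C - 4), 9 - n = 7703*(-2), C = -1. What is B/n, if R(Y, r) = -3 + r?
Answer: 1104/15415 ≈ 0.071619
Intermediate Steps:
n = 15415 (n = 9 - 7703*(-2) = 9 - 1*(-15406) = 9 + 15406 = 15415)
t(u, v) = -5*u (t(u, v) = u*(-1 - 4) = u*(-5) = -5*u)
B = 1104 (B = -48*(-5*6 + (-3 + 10)) = -48*(-30 + 7) = -48*(-23) = 1104)
B/n = 1104/15415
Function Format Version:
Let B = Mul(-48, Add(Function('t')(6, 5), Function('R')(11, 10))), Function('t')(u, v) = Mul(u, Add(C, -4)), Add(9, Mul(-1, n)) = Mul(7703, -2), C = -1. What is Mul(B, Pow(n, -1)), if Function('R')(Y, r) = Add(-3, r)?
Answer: Rational(1104, 15415) ≈ 0.071619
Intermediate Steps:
n = 15415 (n = Add(9, Mul(-1, Mul(7703, -2))) = Add(9, Mul(-1, -15406)) = Add(9, 15406) = 15415)
Function('t')(u, v) = Mul(-5, u) (Function('t')(u, v) = Mul(u, Add(-1, -4)) = Mul(u, -5) = Mul(-5, u))
B = 1104 (B = Mul(-48, Add(Mul(-5, 6), Add(-3, 10))) = Mul(-48, Add(-30, 7)) = Mul(-48, -23) = 1104)
Mul(B, Pow(n, -1)) = Mul(1104, Pow(15415, -1)) = Mul(1104, Rational(1, 15415)) = Rational(1104, 15415)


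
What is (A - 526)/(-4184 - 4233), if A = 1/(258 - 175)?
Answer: 43657/698611 ≈ 0.062491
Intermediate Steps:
A = 1/83 ≈ 0.012048
(A - 526)/(-4184 - 4233) = (1/83 - 526)/(-4184 - 4233) = -43657/83/(-8417) = -43657/83*(-1/8417) = 43657/698611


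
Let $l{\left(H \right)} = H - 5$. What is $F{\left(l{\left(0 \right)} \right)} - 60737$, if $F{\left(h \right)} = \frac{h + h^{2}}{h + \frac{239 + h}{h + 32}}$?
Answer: $- \frac{668047}{11} \approx -60732.0$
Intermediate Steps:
$l{\left(H \right)} = -5 + H$ ($l{\left(H \right)} = H - 5 = -5 + H$)
$F{\left(h \right)} = \frac{h + h^{2}}{h + \frac{239 + h}{32 + h}}$
$F{\left(l{\left(0 \right)} \right)} - 60737 = \frac{\left(-5 + 0\right) \left(32 + \left(-5 + 0\right)^{2} + 33 \left(-5 + 0\right)\right)}{239 + \left(-5 + 0\right)^{2} + 33 \left(-5 + 0\right)} - 60737 = - \frac{5 \left(32 + \left(-5\right)^{2} + 33 \left(-5\right)\right)}{239 + \left(-5\right)^{2} + 33 \left(-5\right)} - 60737 = - \frac{5 \left(32 + 25 - 165\right)}{239 + 25 - 165} - 60737 = \left(-5\right) \frac{1}{99} \left(-108\right) - 60737 = \frac{60}{11} - 60737 = - \frac{668047}{11}$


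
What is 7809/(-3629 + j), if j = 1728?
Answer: -7809/1901 ≈ -4.1078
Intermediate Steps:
7809/(-3629 + j) = 7809/(-3629 + 1728) = 7809/(-1901) = 7809*(-1/1901) = -7809/1901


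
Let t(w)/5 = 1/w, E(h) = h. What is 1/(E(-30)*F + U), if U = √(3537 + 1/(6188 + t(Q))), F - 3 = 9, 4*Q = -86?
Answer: -95786640/33542086619 - √250403247425794/33542086619 ≈ -0.0033275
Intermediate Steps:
Q = -43/2 (Q = (¼)*(-86) = -43/2 ≈ -21.500)
F = 12 (F = 3 + 9 = 12)
t(w) = 5/w
U = √250403247425794/266074 (U = √(3537 + 1/(6188 + 5/(-43/2))) = √(3537 + 1/(6188 + 5*(-2/43))) = √(3537 + 1/(6188 - 10/43)) = √(3537 + 1/(266074/43)) = √(3537 + 43/266074) = √(941103781/266074) = √250403247425794/266074 ≈ 59.473)
1/(E(-30)*F + U) = 1/(-30*12 + √250403247425794/266074) = 1/(-360 + √250403247425794/266074)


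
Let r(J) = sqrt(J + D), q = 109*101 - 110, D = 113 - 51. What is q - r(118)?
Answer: 10899 - 6*sqrt(5) ≈ 10886.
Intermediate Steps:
D = 62
q = 10899 (q = 11009 - 110 = 10899)
r(J) = sqrt(62 + J) (r(J) = sqrt(J + 62) = sqrt(62 + J))
q - r(118) = 10899 - sqrt(62 + 118) = 10899 - sqrt(180) = 10899 - 6*sqrt(5)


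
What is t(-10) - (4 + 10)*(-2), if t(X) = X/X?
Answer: 29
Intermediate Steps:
t(X) = 1
t(-10) - (4 + 10)*(-2) = 1 - (4 + 10)*(-2) = 1 - 14*(-2) = 1 - 1*(-28) = 1 + 28 = 29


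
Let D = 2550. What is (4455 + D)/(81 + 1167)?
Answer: 2335/416 ≈ 5.6130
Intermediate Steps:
(4455 + D)/(81 + 1167) = (4455 + 2550)/(81 + 1167) = 7005/1248 = 7005*(1/1248) = 2335/416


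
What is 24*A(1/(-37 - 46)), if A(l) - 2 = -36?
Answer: -816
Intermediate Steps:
A(l) = -34 (A(l) = 2 - 36 = -34)
24*A(1/(-37 - 46)) = 24*(-34) = -816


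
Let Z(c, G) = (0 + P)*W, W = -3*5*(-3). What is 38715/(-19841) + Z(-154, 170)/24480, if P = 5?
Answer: -20961755/10793504 ≈ -1.9421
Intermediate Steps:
W = 45 (W = -15*(-3) = 45)
Z(c, G) = 225 (Z(c, G) = (0 + 5)*45 = 5*45 = 225)
38715/(-19841) + Z(-154, 170)/24480 = 38715/(-19841) + 225/24480 = 38715*(-1/19841) + 225*(1/24480) = -38715/19841 + 5/544 = -20961755/10793504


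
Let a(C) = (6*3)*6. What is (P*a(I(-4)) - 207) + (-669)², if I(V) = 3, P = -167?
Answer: 429318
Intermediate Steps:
a(C) = 108 (a(C) = 18*6 = 108)
(P*a(I(-4)) - 207) + (-669)² = (-167*108 - 207) + (-669)² = (-18036 - 207) + 447561 = -18243 + 447561 = 429318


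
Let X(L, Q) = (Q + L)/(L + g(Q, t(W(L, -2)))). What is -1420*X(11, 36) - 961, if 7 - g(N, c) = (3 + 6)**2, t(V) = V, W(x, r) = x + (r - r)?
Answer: 6197/63 ≈ 98.365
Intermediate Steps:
W(x, r) = x (W(x, r) = x + 0 = x)
g(N, c) = -74 (g(N, c) = 7 - (3 + 6)**2 = 7 - 1*9**2 = 7 - 1*81 = 7 - 81 = -74)
X(L, Q) = (L + Q)/(-74 + L) (X(L, Q) = (Q + L)/(L - 74) = (L + Q)/(-74 + L))
-1420*X(11, 36) - 961 = -1420*(11 + 36)/(-74 + 11) - 961 = -1420*47/(-63) - 961 = -(-1420)*47/63 - 961 = -1420*(-47/63) - 961 = 66740/63 - 961 = 6197/63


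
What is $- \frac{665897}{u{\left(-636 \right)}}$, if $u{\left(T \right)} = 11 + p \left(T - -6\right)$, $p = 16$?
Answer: $\frac{665897}{10069} \approx 66.133$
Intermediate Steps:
$u{\left(T \right)} = 107 + 16 T$ ($u{\left(T \right)} = 11 + 16 \left(T - -6\right) = 11 + 16 \left(T + 6\right) = 11 + 16 \left(6 + T\right) = 11 + \left(96 + 16 T\right) = 107 + 16 T$)
$- \frac{665897}{u{\left(-636 \right)}} = - \frac{665897}{107 + 16 \left(-636\right)} = - \frac{665897}{107 - 10176} = - \frac{665897}{-10069} = \left(-665897\right) \left(- \frac{1}{10069}\right) = \frac{665897}{10069}$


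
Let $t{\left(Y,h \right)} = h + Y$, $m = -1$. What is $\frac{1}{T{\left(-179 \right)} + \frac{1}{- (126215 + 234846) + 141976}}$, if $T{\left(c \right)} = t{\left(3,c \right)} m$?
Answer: $\frac{219085}{38558959} \approx 0.0056818$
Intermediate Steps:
$t{\left(Y,h \right)} = Y + h$
$T{\left(c \right)} = -3 - c$ ($T{\left(c \right)} = \left(3 + c\right) \left(-1\right) = -3 - c$)
$\frac{1}{T{\left(-179 \right)} + \frac{1}{- (126215 + 234846) + 141976}} = \frac{1}{\left(-3 - -179\right) + \frac{1}{- (126215 + 234846) + 141976}} = \frac{1}{\left(-3 + 179\right) + \frac{1}{\left(-1\right) 361061 + 141976}} = \frac{1}{176 + \frac{1}{-361061 + 141976}} = \frac{1}{176 + \frac{1}{-219085}} = \frac{1}{176 - \frac{1}{219085}} = \frac{1}{\frac{38558959}{219085}} = \frac{219085}{38558959}$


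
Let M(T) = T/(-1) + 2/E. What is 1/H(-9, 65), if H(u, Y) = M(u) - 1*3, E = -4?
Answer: 2/11 ≈ 0.18182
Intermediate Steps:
M(T) = -½ - T (M(T) = T/(-1) + 2/(-4) = T*(-1) + 2*(-¼) = -T - ½ = -½ - T)
H(u, Y) = -7/2 - u (H(u, Y) = (-½ - u) - 1*3 = (-½ - u) - 3 = -7/2 - u)
1/H(-9, 65) = 1/(-7/2 - 1*(-9)) = 1/(-7/2 + 9) = 1/(11/2) = 2/11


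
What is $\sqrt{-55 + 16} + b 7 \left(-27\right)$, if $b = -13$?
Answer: $2457 + i \sqrt{39} \approx 2457.0 + 6.245 i$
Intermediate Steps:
$\sqrt{-55 + 16} + b 7 \left(-27\right) = \sqrt{-55 + 16} + \left(-13\right) 7 \left(-27\right) = \sqrt{-39} - -2457 = i \sqrt{39} + 2457 = 2457 + i \sqrt{39}$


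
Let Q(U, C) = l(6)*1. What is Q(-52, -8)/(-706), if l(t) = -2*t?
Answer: 6/353 ≈ 0.016997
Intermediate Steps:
Q(U, C) = -12 (Q(U, C) = -2*6*1 = -12*1 = -12)
Q(-52, -8)/(-706) = -12/(-706) = -12*(-1/706) = 6/353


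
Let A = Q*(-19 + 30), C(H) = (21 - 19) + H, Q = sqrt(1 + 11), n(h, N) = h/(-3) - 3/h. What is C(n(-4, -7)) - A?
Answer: 49/12 - 22*sqrt(3) ≈ -34.022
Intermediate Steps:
n(h, N) = -3/h - h/3 (n(h, N) = h*(-1/3) - 3/h = -h/3 - 3/h = -3/h - h/3)
Q = 2*sqrt(3) (Q = sqrt(12) = 2*sqrt(3) ≈ 3.4641)
C(H) = 2 + H
A = 22*sqrt(3) (A = (2*sqrt(3))*(-19 + 30) = (2*sqrt(3))*11 = 22*sqrt(3) ≈ 38.105)
C(n(-4, -7)) - A = (2 + (-3/(-4) - 1/3*(-4))) - 22*sqrt(3) = (2 + (-3*(-1/4) + 4/3)) - 22*sqrt(3) = (2 + (3/4 + 4/3)) - 22*sqrt(3) = (2 + 25/12) - 22*sqrt(3) = 49/12 - 22*sqrt(3)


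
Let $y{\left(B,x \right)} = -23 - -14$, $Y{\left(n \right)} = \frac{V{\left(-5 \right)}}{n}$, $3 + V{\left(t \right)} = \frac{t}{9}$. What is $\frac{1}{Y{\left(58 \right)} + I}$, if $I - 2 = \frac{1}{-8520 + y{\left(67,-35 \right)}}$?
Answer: $\frac{742023}{1438471} \approx 0.51584$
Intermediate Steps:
$V{\left(t \right)} = -3 + \frac{t}{9}$
$Y{\left(n \right)} = - \frac{32}{9 n}$ ($Y{\left(n \right)} = \frac{-3 + \frac{1}{9} \left(-5\right)}{n} = \frac{-3 - \frac{5}{9}}{n} = - \frac{32}{9 n}$)
$y{\left(B,x \right)} = -9$ ($y{\left(B,x \right)} = -23 + 14 = -9$)
$I = \frac{17057}{8529}$ ($I = 2 + \frac{1}{-8520 - 9} = 2 + \frac{1}{-8529} = 2 - \frac{1}{8529} = \frac{17057}{8529} \approx 1.9999$)
$\frac{1}{Y{\left(58 \right)} + I} = \frac{1}{- \frac{32}{9 \cdot 58} + \frac{17057}{8529}} = \frac{1}{\left(- \frac{32}{9}\right) \frac{1}{58} + \frac{17057}{8529}} = \frac{1}{- \frac{16}{261} + \frac{17057}{8529}} = \frac{1}{\frac{1438471}{742023}} = \frac{742023}{1438471}$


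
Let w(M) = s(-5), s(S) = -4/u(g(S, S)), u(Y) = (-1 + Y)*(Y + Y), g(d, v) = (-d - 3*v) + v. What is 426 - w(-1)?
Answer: 44731/105 ≈ 426.01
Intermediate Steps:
g(d, v) = -d - 2*v
u(Y) = 2*Y*(-1 + Y) (u(Y) = (-1 + Y)*(2*Y) = 2*Y*(-1 + Y))
s(S) = 2/(3*S*(-1 - 3*S)) (s(S) = -4*1/(2*(-1 + (-S - 2*S))*(-S - 2*S)) = -4*(-1/(6*S*(-1 - 3*S))) = -(-2)/(3*S*(-1 - 3*S)) = 2/(3*S*(-1 - 3*S)))
w(M) = -1/105 (w(M) = -2/3/(-5*(1 + 3*(-5))) = -2/3*(-1/5)/(1 - 15) = -2/3*(-1/5)/(-14) = -2/3*(-1/5)*(-1/14) = -1/105)
426 - w(-1) = 426 - 1*(-1/105) = 426 + 1/105 = 44731/105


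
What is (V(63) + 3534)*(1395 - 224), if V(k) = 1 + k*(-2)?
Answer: 3991939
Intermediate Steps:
V(k) = 1 - 2*k
(V(63) + 3534)*(1395 - 224) = ((1 - 2*63) + 3534)*(1395 - 224) = ((1 - 126) + 3534)*1171 = (-125 + 3534)*1171 = 3409*1171 = 3991939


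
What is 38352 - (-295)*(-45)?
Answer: 25077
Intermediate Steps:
38352 - (-295)*(-45) = 38352 - 1*13275 = 38352 - 13275 = 25077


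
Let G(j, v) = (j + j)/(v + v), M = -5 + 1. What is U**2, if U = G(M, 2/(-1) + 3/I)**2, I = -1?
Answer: 256/625 ≈ 0.40960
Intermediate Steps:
M = -4
G(j, v) = j/v (G(j, v) = (2*j)/((2*v)) = (2*j)*(1/(2*v)) = j/v)
U = 16/25 (U = (-4/(2/(-1) + 3/(-1)))**2 = (-4/(2*(-1) + 3*(-1)))**2 = (-4/(-2 - 3))**2 = (-4/(-5))**2 = (-4*(-1/5))**2 = (4/5)**2 = 16/25 ≈ 0.64000)
U**2 = (16/25)**2 = 256/625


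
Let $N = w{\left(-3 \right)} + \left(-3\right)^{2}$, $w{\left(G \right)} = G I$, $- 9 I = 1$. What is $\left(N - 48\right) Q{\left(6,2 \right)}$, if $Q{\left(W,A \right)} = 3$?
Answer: $-116$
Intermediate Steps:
$I = - \frac{1}{9}$ ($I = \left(- \frac{1}{9}\right) 1 = - \frac{1}{9} \approx -0.11111$)
$w{\left(G \right)} = - \frac{G}{9}$ ($w{\left(G \right)} = G \left(- \frac{1}{9}\right) = - \frac{G}{9}$)
$N = \frac{28}{3}$ ($N = \left(- \frac{1}{9}\right) \left(-3\right) + \left(-3\right)^{2} = \frac{1}{3} + 9 = \frac{28}{3} \approx 9.3333$)
$\left(N - 48\right) Q{\left(6,2 \right)} = \left(\frac{28}{3} - 48\right) 3 = \left(- \frac{116}{3}\right) 3 = -116$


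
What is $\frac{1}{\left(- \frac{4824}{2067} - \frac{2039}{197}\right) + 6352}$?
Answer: $\frac{135733}{860454369} \approx 0.00015775$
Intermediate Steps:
$\frac{1}{\left(- \frac{4824}{2067} - \frac{2039}{197}\right) + 6352} = \frac{1}{\left(\left(-4824\right) \frac{1}{2067} - \frac{2039}{197}\right) + 6352} = \frac{1}{\left(- \frac{1608}{689} - \frac{2039}{197}\right) + 6352} = \frac{1}{- \frac{1721647}{135733} + 6352} = \frac{1}{\frac{860454369}{135733}} = \frac{135733}{860454369}$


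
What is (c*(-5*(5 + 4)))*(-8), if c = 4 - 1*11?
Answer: -2520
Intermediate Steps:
c = -7 (c = 4 - 11 = -7)
(c*(-5*(5 + 4)))*(-8) = -(-35)*(5 + 4)*(-8) = -(-35)*9*(-8) = -7*(-45)*(-8) = 315*(-8) = -2520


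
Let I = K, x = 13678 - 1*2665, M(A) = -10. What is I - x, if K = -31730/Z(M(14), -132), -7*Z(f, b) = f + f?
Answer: -44237/2 ≈ -22119.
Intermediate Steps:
x = 11013 (x = 13678 - 2665 = 11013)
Z(f, b) = -2*f/7 (Z(f, b) = -(f + f)/7 = -2*f/7)
K = -22211/2 (K = -31730/((-2/7*(-10))) = -31730/20/7 = -31730*7/20 = -22211/2 ≈ -11106.)
I = -22211/2 ≈ -11106.
I - x = -22211/2 - 1*11013 = -22211/2 - 11013 = -44237/2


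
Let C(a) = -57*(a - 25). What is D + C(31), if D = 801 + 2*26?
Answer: 511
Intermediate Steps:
D = 853 (D = 801 + 52 = 853)
C(a) = 1425 - 57*a (C(a) = -57*(-25 + a) = 1425 - 57*a)
D + C(31) = 853 + (1425 - 57*31) = 853 + (1425 - 1767) = 853 - 342 = 511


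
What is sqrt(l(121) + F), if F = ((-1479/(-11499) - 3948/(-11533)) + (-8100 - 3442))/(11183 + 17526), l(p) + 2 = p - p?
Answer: 23*I*sqrt(20258705951207938923)/66795249379 ≈ 1.5498*I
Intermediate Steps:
l(p) = -2 (l(p) = -2 + (p - p) = -2 + 0 = -2)
F = -510204706585/1269109738201 (F = ((-1479*(-1/11499) - 3948*(-1/11533)) - 11542)/28709 = ((493/3833 + 3948/11533) - 11542)*(1/28709) = (20818453/44205989 - 11542)*(1/28709) = -510204706585/44205989*1/28709 = -510204706585/1269109738201 ≈ -0.40202)
sqrt(l(121) + F) = sqrt(-2 - 510204706585/1269109738201) = sqrt(-3048424182987/1269109738201) = 23*I*sqrt(20258705951207938923)/66795249379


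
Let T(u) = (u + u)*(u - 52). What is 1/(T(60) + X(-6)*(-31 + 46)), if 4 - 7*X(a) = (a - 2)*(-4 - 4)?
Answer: 7/5820 ≈ 0.0012027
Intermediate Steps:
X(a) = -12/7 + 8*a/7 (X(a) = 4/7 - (a - 2)*(-4 - 4)/7 = 4/7 - (-2 + a)*(-8)/7 = 4/7 - (16 - 8*a)/7 = 4/7 + (-16/7 + 8*a/7) = -12/7 + 8*a/7)
T(u) = 2*u*(-52 + u) (T(u) = (2*u)*(-52 + u) = 2*u*(-52 + u))
1/(T(60) + X(-6)*(-31 + 46)) = 1/(2*60*(-52 + 60) + (-12/7 + (8/7)*(-6))*(-31 + 46)) = 1/(2*60*8 + (-12/7 - 48/7)*15) = 1/(960 - 60/7*15) = 1/(960 - 900/7) = 1/(5820/7) = 7/5820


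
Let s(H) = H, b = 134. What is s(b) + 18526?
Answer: 18660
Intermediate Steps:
s(b) + 18526 = 134 + 18526 = 18660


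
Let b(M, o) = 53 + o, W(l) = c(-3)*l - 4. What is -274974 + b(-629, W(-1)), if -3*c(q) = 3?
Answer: -274924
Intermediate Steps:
c(q) = -1 (c(q) = -⅓*3 = -1)
W(l) = -4 - l (W(l) = -l - 4 = -4 - l)
-274974 + b(-629, W(-1)) = -274974 + (53 + (-4 - 1*(-1))) = -274974 + (53 + (-4 + 1)) = -274974 + (53 - 3) = -274974 + 50 = -274924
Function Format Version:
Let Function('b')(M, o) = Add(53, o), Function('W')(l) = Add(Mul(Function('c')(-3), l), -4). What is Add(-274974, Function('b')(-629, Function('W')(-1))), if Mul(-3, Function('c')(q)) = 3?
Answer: -274924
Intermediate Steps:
Function('c')(q) = -1 (Function('c')(q) = Mul(Rational(-1, 3), 3) = -1)
Function('W')(l) = Add(-4, Mul(-1, l)) (Function('W')(l) = Add(Mul(-1, l), -4) = Add(-4, Mul(-1, l)))
Add(-274974, Function('b')(-629, Function('W')(-1))) = Add(-274974, Add(53, Add(-4, Mul(-1, -1)))) = Add(-274974, Add(53, Add(-4, 1))) = Add(-274974, Add(53, -3)) = Add(-274974, 50) = -274924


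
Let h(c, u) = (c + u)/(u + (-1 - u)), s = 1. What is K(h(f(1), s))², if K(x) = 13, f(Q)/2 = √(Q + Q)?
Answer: 169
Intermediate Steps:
f(Q) = 2*√2*√Q (f(Q) = 2*√(Q + Q) = 2*√(2*Q) = 2*(√2*√Q) = 2*√2*√Q)
h(c, u) = -c - u (h(c, u) = (c + u)/(-1) = (c + u)*(-1) = -c - u)
K(h(f(1), s))² = 13² = 169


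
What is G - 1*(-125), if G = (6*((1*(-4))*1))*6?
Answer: -19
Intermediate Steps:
G = -144 (G = (6*(-4*1))*6 = (6*(-4))*6 = -24*6 = -144)
G - 1*(-125) = -144 - 1*(-125) = -144 + 125 = -19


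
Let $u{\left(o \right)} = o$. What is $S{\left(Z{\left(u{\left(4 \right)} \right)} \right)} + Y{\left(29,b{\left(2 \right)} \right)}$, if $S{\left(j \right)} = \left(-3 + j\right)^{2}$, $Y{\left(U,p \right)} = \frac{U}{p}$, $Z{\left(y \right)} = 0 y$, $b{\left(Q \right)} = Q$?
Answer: $\frac{47}{2} \approx 23.5$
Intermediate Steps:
$Z{\left(y \right)} = 0$
$S{\left(Z{\left(u{\left(4 \right)} \right)} \right)} + Y{\left(29,b{\left(2 \right)} \right)} = \left(-3 + 0\right)^{2} + \frac{29}{2} = \left(-3\right)^{2} + 29 \cdot \frac{1}{2} = 9 + \frac{29}{2} = \frac{47}{2}$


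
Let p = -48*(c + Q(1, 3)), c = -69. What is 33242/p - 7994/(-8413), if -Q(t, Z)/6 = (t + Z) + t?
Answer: 14438747/1817208 ≈ 7.9456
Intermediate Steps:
Q(t, Z) = -12*t - 6*Z (Q(t, Z) = -6*((t + Z) + t) = -6*((Z + t) + t) = -6*(Z + 2*t) = -12*t - 6*Z)
p = 4752 (p = -48*(-69 + (-12*1 - 6*3)) = -48*(-69 + (-12 - 18)) = -48*(-69 - 30) = -48*(-99) = 4752)
33242/p - 7994/(-8413) = 33242/4752 - 7994/(-8413) = 33242*(1/4752) - 7994*(-1/8413) = 1511/216 + 7994/8413 = 14438747/1817208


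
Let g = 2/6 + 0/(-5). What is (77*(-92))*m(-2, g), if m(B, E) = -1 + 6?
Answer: -35420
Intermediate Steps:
g = ⅓ (g = 2*(⅙) + 0*(-⅕) = ⅓ + 0 = ⅓ ≈ 0.33333)
m(B, E) = 5
(77*(-92))*m(-2, g) = (77*(-92))*5 = -7084*5 = -35420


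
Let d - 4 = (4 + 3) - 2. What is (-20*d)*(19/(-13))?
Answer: 3420/13 ≈ 263.08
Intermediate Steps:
d = 9 (d = 4 + ((4 + 3) - 2) = 4 + (7 - 2) = 4 + 5 = 9)
(-20*d)*(19/(-13)) = (-20*9)*(19/(-13)) = -3420*(-1)/13 = -180*(-19/13) = 3420/13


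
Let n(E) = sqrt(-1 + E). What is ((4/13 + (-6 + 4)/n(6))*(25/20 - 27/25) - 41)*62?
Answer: -825096/325 - 527*sqrt(5)/125 ≈ -2548.2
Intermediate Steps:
((4/13 + (-6 + 4)/n(6))*(25/20 - 27/25) - 41)*62 = ((4/13 + (-6 + 4)/(sqrt(-1 + 6)))*(25/20 - 27/25) - 41)*62 = ((4*(1/13) - 2*sqrt(5)/5)*(25*(1/20) - 27*1/25) - 41)*62 = ((4/13 - 2*sqrt(5)/5)*(5/4 - 27/25) - 41)*62 = ((4/13 - 2*sqrt(5)/5)*(17/100) - 41)*62 = ((17/325 - 17*sqrt(5)/250) - 41)*62 = (-13308/325 - 17*sqrt(5)/250)*62 = -825096/325 - 527*sqrt(5)/125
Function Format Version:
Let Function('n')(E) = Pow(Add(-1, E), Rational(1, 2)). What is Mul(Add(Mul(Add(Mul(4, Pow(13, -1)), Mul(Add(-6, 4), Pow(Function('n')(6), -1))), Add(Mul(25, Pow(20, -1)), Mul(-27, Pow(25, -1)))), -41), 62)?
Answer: Add(Rational(-825096, 325), Mul(Rational(-527, 125), Pow(5, Rational(1, 2)))) ≈ -2548.2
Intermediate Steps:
Mul(Add(Mul(Add(Mul(4, Pow(13, -1)), Mul(Add(-6, 4), Pow(Function('n')(6), -1))), Add(Mul(25, Pow(20, -1)), Mul(-27, Pow(25, -1)))), -41), 62) = Mul(Add(Mul(Add(Mul(4, Pow(13, -1)), Mul(Add(-6, 4), Pow(Pow(Add(-1, 6), Rational(1, 2)), -1))), Add(Mul(25, Pow(20, -1)), Mul(-27, Pow(25, -1)))), -41), 62) = Mul(Add(Mul(Add(Mul(4, Rational(1, 13)), Mul(-2, Pow(Pow(5, Rational(1, 2)), -1))), Add(Mul(25, Rational(1, 20)), Mul(-27, Rational(1, 25)))), -41), 62) = Mul(Add(Mul(Add(Rational(4, 13), Mul(-2, Mul(Rational(1, 5), Pow(5, Rational(1, 2))))), Add(Rational(5, 4), Rational(-27, 25))), -41), 62) = Mul(Add(Mul(Add(Rational(4, 13), Mul(Rational(-2, 5), Pow(5, Rational(1, 2)))), Rational(17, 100)), -41), 62) = Mul(Add(Add(Rational(17, 325), Mul(Rational(-17, 250), Pow(5, Rational(1, 2)))), -41), 62) = Mul(Add(Rational(-13308, 325), Mul(Rational(-17, 250), Pow(5, Rational(1, 2)))), 62) = Add(Rational(-825096, 325), Mul(Rational(-527, 125), Pow(5, Rational(1, 2))))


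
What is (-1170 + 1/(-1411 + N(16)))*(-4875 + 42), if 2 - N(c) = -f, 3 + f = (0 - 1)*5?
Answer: 8012587203/1417 ≈ 5.6546e+6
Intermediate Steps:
f = -8 (f = -3 + (0 - 1)*5 = -3 - 1*5 = -3 - 5 = -8)
N(c) = -6 (N(c) = 2 - (-1)*(-8) = 2 - 1*8 = 2 - 8 = -6)
(-1170 + 1/(-1411 + N(16)))*(-4875 + 42) = (-1170 + 1/(-1411 - 6))*(-4875 + 42) = (-1170 + 1/(-1417))*(-4833) = (-1170 - 1/1417)*(-4833) = -1657891/1417*(-4833) = 8012587203/1417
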